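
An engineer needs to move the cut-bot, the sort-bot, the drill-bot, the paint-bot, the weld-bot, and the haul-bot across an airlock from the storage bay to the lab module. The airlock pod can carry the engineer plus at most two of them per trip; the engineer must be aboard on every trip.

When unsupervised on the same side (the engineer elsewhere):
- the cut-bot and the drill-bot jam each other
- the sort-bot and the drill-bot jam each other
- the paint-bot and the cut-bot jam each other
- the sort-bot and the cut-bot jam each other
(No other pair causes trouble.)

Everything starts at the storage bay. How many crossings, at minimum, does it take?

Counting alone: the engineer can take at most 2 across per trip to the lab module, so moving all 6 needs at least 3 loaded trips out, with a return between consecutive ones — at least 5 crossings.
The safety rule pushes this higher. Following every safe sequence of crossings, the most of the 6 that can be at the lab module as the airlock pod arrives there on crossings 5, 7 is 4, 5 respectively — never all 6.
So no plan with fewer than 9 crossings exists, and this one achieves 9:
1. Engineer goes to the lab module with the cut-bot and the sort-bot.  [the storage bay: the drill-bot, the haul-bot, the paint-bot, the weld-bot | the lab module: the cut-bot, the sort-bot]
2. Engineer goes back to the storage bay with the cut-bot.  [the storage bay: the cut-bot, the drill-bot, the haul-bot, the paint-bot, the weld-bot | the lab module: the sort-bot]
3. Engineer goes to the lab module with the cut-bot and the paint-bot.  [the storage bay: the drill-bot, the haul-bot, the weld-bot | the lab module: the cut-bot, the paint-bot, the sort-bot]
4. Engineer goes back to the storage bay with the cut-bot.  [the storage bay: the cut-bot, the drill-bot, the haul-bot, the weld-bot | the lab module: the paint-bot, the sort-bot]
5. Engineer goes to the lab module with the cut-bot and the weld-bot.  [the storage bay: the drill-bot, the haul-bot | the lab module: the cut-bot, the paint-bot, the sort-bot, the weld-bot]
6. Engineer goes back to the storage bay with the cut-bot.  [the storage bay: the cut-bot, the drill-bot, the haul-bot | the lab module: the paint-bot, the sort-bot, the weld-bot]
7. Engineer goes to the lab module with the cut-bot and the haul-bot.  [the storage bay: the drill-bot | the lab module: the cut-bot, the haul-bot, the paint-bot, the sort-bot, the weld-bot]
8. Engineer goes back to the storage bay with the cut-bot.  [the storage bay: the cut-bot, the drill-bot | the lab module: the haul-bot, the paint-bot, the sort-bot, the weld-bot]
9. Engineer goes to the lab module with the cut-bot and the drill-bot.  [the storage bay: — | the lab module: the cut-bot, the drill-bot, the haul-bot, the paint-bot, the sort-bot, the weld-bot]

9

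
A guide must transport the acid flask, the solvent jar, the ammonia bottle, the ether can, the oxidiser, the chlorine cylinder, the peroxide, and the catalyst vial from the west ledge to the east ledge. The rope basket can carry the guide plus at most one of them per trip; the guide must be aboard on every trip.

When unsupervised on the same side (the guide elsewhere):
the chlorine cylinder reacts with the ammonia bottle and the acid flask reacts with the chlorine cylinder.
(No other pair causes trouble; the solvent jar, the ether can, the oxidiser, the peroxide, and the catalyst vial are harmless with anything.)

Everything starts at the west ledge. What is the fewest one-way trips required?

17

Counting alone: the guide can take at most 1 across per trip to the east ledge, so moving all 8 needs at least 8 loaded trips out, with a return between consecutive ones — at least 15 crossings.
The safety rule pushes this higher. Following every safe sequence of crossings, the most of the 8 that can be at the east ledge as the rope basket arrives there on crossing 15 is 7 — never all 8.
So no plan with fewer than 17 crossings exists, and this one achieves 17:
1. Guide goes to the east ledge with the chlorine cylinder.  [the west ledge: the acid flask, the ammonia bottle, the catalyst vial, the ether can, the oxidiser, the peroxide, the solvent jar | the east ledge: the chlorine cylinder]
2. Guide goes back to the west ledge alone.  [the west ledge: the acid flask, the ammonia bottle, the catalyst vial, the ether can, the oxidiser, the peroxide, the solvent jar | the east ledge: the chlorine cylinder]
3. Guide goes to the east ledge with the acid flask.  [the west ledge: the ammonia bottle, the catalyst vial, the ether can, the oxidiser, the peroxide, the solvent jar | the east ledge: the acid flask, the chlorine cylinder]
4. Guide goes back to the west ledge with the chlorine cylinder.  [the west ledge: the ammonia bottle, the catalyst vial, the chlorine cylinder, the ether can, the oxidiser, the peroxide, the solvent jar | the east ledge: the acid flask]
5. Guide goes to the east ledge with the ammonia bottle.  [the west ledge: the catalyst vial, the chlorine cylinder, the ether can, the oxidiser, the peroxide, the solvent jar | the east ledge: the acid flask, the ammonia bottle]
6. Guide goes back to the west ledge alone.  [the west ledge: the catalyst vial, the chlorine cylinder, the ether can, the oxidiser, the peroxide, the solvent jar | the east ledge: the acid flask, the ammonia bottle]
7. Guide goes to the east ledge with the solvent jar.  [the west ledge: the catalyst vial, the chlorine cylinder, the ether can, the oxidiser, the peroxide | the east ledge: the acid flask, the ammonia bottle, the solvent jar]
8. Guide goes back to the west ledge alone.  [the west ledge: the catalyst vial, the chlorine cylinder, the ether can, the oxidiser, the peroxide | the east ledge: the acid flask, the ammonia bottle, the solvent jar]
9. Guide goes to the east ledge with the ether can.  [the west ledge: the catalyst vial, the chlorine cylinder, the oxidiser, the peroxide | the east ledge: the acid flask, the ammonia bottle, the ether can, the solvent jar]
10. Guide goes back to the west ledge alone.  [the west ledge: the catalyst vial, the chlorine cylinder, the oxidiser, the peroxide | the east ledge: the acid flask, the ammonia bottle, the ether can, the solvent jar]
11. Guide goes to the east ledge with the oxidiser.  [the west ledge: the catalyst vial, the chlorine cylinder, the peroxide | the east ledge: the acid flask, the ammonia bottle, the ether can, the oxidiser, the solvent jar]
12. Guide goes back to the west ledge alone.  [the west ledge: the catalyst vial, the chlorine cylinder, the peroxide | the east ledge: the acid flask, the ammonia bottle, the ether can, the oxidiser, the solvent jar]
13. Guide goes to the east ledge with the peroxide.  [the west ledge: the catalyst vial, the chlorine cylinder | the east ledge: the acid flask, the ammonia bottle, the ether can, the oxidiser, the peroxide, the solvent jar]
14. Guide goes back to the west ledge alone.  [the west ledge: the catalyst vial, the chlorine cylinder | the east ledge: the acid flask, the ammonia bottle, the ether can, the oxidiser, the peroxide, the solvent jar]
15. Guide goes to the east ledge with the catalyst vial.  [the west ledge: the chlorine cylinder | the east ledge: the acid flask, the ammonia bottle, the catalyst vial, the ether can, the oxidiser, the peroxide, the solvent jar]
16. Guide goes back to the west ledge alone.  [the west ledge: the chlorine cylinder | the east ledge: the acid flask, the ammonia bottle, the catalyst vial, the ether can, the oxidiser, the peroxide, the solvent jar]
17. Guide goes to the east ledge with the chlorine cylinder.  [the west ledge: — | the east ledge: the acid flask, the ammonia bottle, the catalyst vial, the chlorine cylinder, the ether can, the oxidiser, the peroxide, the solvent jar]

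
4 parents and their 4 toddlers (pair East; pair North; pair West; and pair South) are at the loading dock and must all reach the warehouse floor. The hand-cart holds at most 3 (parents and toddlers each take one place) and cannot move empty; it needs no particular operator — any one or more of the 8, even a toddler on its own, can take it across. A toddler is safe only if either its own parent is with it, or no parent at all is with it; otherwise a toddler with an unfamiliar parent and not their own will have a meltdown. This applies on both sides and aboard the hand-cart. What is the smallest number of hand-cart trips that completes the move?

9

Counting alone: each trip to the warehouse floor takes at most 3 across and each return brings at least 1 back, so after t trips out (and t−1 returns) at most 3t − (t−1) of the 8 are across; that first reaches 8 at t = 4, so at least 7 crossings are needed.
The safety rule pushes this higher. Following every safe sequence of crossings, the most of the 8 that can be at the warehouse floor as the hand-cart arrives there on crossing 7 is 7 — never all 8.
So no plan with fewer than 9 crossings exists, and this one achieves 9:
1. parent East and toddler East cross → the warehouse floor.
2. parent East crosses ← the loading dock.
3. parent East, parent North, and toddler North cross → the warehouse floor.
4. parent East and toddler East cross ← the loading dock.
5. parent East, parent South, and parent West cross → the warehouse floor.
6. toddler North crosses ← the loading dock.
7. toddler East and toddler North cross → the warehouse floor.
8. toddler East crosses ← the loading dock.
9. toddler East, toddler South, and toddler West cross → the warehouse floor.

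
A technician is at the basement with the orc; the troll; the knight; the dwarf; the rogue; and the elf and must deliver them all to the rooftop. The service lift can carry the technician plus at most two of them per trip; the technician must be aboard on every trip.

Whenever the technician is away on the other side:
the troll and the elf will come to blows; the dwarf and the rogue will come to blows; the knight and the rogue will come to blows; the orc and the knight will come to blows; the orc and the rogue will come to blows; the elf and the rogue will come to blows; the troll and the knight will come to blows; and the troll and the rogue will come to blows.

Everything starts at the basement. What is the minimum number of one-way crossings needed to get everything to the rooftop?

impossible

Whatever the first load, the items left behind include a forbidden pair without the technician. No opening move is safe, so no plan exists.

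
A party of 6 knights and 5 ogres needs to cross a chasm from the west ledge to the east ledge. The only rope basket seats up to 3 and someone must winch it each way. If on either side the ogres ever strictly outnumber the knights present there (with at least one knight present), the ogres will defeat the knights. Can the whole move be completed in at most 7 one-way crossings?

No

Counting alone: each trip to the east ledge takes at most 3 across and each return brings at least 1 back, so after t trips out (and t−1 returns) at most 3t − (t−1) of the 11 are across; that first reaches 11 at t = 5, so at least 9 crossings are needed.
Since 7 < 9, 7 crossings cannot be enough. (The shortest complete plan in fact takes 9:)
1. 3 ogres → the east ledge.  (the west ledge: 6K 2O; the east ledge: 0K 3O)
2. 1 ogre ← the west ledge.  (the west ledge: 6K 3O; the east ledge: 0K 2O)
3. 3 knights → the east ledge.  (the west ledge: 3K 3O; the east ledge: 3K 2O)
4. 1 knight ← the west ledge.  (the west ledge: 4K 3O; the east ledge: 2K 2O)
5. 2 knights and 1 ogre → the east ledge.  (the west ledge: 2K 2O; the east ledge: 4K 3O)
6. 1 knight ← the west ledge.  (the west ledge: 3K 2O; the east ledge: 3K 3O)
7. 2 knights and 1 ogre → the east ledge.  (the west ledge: 1K 1O; the east ledge: 5K 4O)
8. 1 knight ← the west ledge.  (the west ledge: 2K 1O; the east ledge: 4K 4O)
9. 2 knights and 1 ogre → the east ledge.  (the west ledge: 0K 0O; the east ledge: 6K 5O)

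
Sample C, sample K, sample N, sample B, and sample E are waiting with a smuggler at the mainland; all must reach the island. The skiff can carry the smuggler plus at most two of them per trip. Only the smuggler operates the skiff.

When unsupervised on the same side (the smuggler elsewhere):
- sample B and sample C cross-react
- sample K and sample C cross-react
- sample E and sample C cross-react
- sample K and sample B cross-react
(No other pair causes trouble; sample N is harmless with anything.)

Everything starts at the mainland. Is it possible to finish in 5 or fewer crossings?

Counting alone: the smuggler can take at most 2 across per trip to the island, so moving all 5 needs at least 3 loaded trips out, with a return between consecutive ones — at least 5 crossings.
The safety rule pushes this higher. Following every safe sequence of crossings, the most of the 5 that can be at the island as the skiff arrives there on crossing 5 is 4 — never all 5.
So the move cannot be finished within 5 crossings. (The shortest complete plan takes 7:)
1. Smuggler goes to the island with sample C and sample K.
2. Smuggler goes back to the mainland with sample C.
3. Smuggler goes to the island with sample C and sample N.
4. Smuggler goes back to the mainland with sample C.
5. Smuggler goes to the island with sample C and sample E.
6. Smuggler goes back to the mainland with sample C.
7. Smuggler goes to the island with sample B and sample C.

No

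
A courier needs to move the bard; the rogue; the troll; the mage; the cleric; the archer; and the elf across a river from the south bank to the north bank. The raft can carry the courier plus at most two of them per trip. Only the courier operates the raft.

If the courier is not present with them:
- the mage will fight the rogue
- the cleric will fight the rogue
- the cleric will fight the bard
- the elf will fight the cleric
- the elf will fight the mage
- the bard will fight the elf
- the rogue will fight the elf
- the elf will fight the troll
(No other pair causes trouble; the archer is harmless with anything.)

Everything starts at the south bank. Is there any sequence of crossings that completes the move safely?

No

Whatever the first load, the items left behind include a forbidden pair without the courier. No opening move is safe, so no plan exists.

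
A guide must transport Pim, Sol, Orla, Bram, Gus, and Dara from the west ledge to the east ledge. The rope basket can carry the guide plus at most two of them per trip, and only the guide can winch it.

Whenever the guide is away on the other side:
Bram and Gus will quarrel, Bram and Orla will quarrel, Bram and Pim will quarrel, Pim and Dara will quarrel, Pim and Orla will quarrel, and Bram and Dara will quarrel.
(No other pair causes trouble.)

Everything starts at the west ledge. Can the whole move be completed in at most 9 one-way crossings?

Yes — this plan uses 9 crossings (≤ 9):
1. Guide goes to the east ledge with Bram and Pim.  [the west ledge: Dara, Gus, Orla, Sol | the east ledge: Bram, Pim]
2. Guide goes back to the west ledge with Pim.  [the west ledge: Dara, Gus, Orla, Pim, Sol | the east ledge: Bram]
3. Guide goes to the east ledge with Pim and Sol.  [the west ledge: Dara, Gus, Orla | the east ledge: Bram, Pim, Sol]
4. Guide goes back to the west ledge with Pim.  [the west ledge: Dara, Gus, Orla, Pim | the east ledge: Bram, Sol]
5. Guide goes to the east ledge with Gus and Pim.  [the west ledge: Dara, Orla | the east ledge: Bram, Gus, Pim, Sol]
6. Guide goes back to the west ledge with Bram.  [the west ledge: Bram, Dara, Orla | the east ledge: Gus, Pim, Sol]
7. Guide goes to the east ledge with Dara and Orla.  [the west ledge: Bram | the east ledge: Dara, Gus, Orla, Pim, Sol]
8. Guide goes back to the west ledge with Pim.  [the west ledge: Bram, Pim | the east ledge: Dara, Gus, Orla, Sol]
9. Guide goes to the east ledge with Bram and Pim.  [the west ledge: — | the east ledge: Bram, Dara, Gus, Orla, Pim, Sol]

Yes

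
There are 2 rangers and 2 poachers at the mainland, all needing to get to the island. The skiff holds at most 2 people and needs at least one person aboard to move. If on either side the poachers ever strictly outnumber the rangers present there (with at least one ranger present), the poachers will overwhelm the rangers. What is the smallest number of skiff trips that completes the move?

Counting alone: each trip to the island takes at most 2 across and each return brings at least 1 back, so after t trips out (and t−1 returns) at most 2t − (t−1) of the 4 are across; that first reaches 4 at t = 3, so at least 5 crossings are needed.
The plan below uses exactly 5 crossings, so it is optimal:
1. 2 poachers → the island.  (the mainland: 2R 0P; the island: 0R 2P)
2. 1 poacher ← the mainland.  (the mainland: 2R 1P; the island: 0R 1P)
3. 2 rangers → the island.  (the mainland: 0R 1P; the island: 2R 1P)
4. 1 poacher ← the mainland.  (the mainland: 0R 2P; the island: 2R 0P)
5. 2 poachers → the island.  (the mainland: 0R 0P; the island: 2R 2P)

5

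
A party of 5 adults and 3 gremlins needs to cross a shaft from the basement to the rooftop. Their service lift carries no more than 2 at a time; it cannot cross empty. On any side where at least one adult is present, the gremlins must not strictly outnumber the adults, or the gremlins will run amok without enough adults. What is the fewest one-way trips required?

Counting alone: each trip to the rooftop takes at most 2 across and each return brings at least 1 back, so after t trips out (and t−1 returns) at most 2t − (t−1) of the 8 are across; that first reaches 8 at t = 7, so at least 13 crossings are needed.
The plan below uses exactly 13 crossings, so it is optimal:
1. 2 gremlins → the rooftop.  (the basement: 5A 1G; the rooftop: 0A 2G)
2. 1 gremlin ← the basement.  (the basement: 5A 2G; the rooftop: 0A 1G)
3. 2 gremlins → the rooftop.  (the basement: 5A 0G; the rooftop: 0A 3G)
4. 1 gremlin ← the basement.  (the basement: 5A 1G; the rooftop: 0A 2G)
5. 2 adults → the rooftop.  (the basement: 3A 1G; the rooftop: 2A 2G)
6. 1 gremlin ← the basement.  (the basement: 3A 2G; the rooftop: 2A 1G)
7. 1 adult and 1 gremlin → the rooftop.  (the basement: 2A 1G; the rooftop: 3A 2G)
8. 1 gremlin ← the basement.  (the basement: 2A 2G; the rooftop: 3A 1G)
9. 2 gremlins → the rooftop.  (the basement: 2A 0G; the rooftop: 3A 3G)
10. 1 gremlin ← the basement.  (the basement: 2A 1G; the rooftop: 3A 2G)
11. 1 adult and 1 gremlin → the rooftop.  (the basement: 1A 0G; the rooftop: 4A 3G)
12. 1 gremlin ← the basement.  (the basement: 1A 1G; the rooftop: 4A 2G)
13. 1 adult and 1 gremlin → the rooftop.  (the basement: 0A 0G; the rooftop: 5A 3G)

13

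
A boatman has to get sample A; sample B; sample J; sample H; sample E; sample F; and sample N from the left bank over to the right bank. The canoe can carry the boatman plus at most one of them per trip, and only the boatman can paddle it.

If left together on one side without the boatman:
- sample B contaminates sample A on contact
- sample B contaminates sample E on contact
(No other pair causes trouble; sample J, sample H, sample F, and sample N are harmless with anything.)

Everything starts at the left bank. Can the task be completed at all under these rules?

Yes

1. Boatman goes to the right bank with sample B.  [the left bank: sample A, sample E, sample F, sample H, sample J, sample N | the right bank: sample B]
2. Boatman goes back to the left bank alone.  [the left bank: sample A, sample E, sample F, sample H, sample J, sample N | the right bank: sample B]
3. Boatman goes to the right bank with sample A.  [the left bank: sample E, sample F, sample H, sample J, sample N | the right bank: sample A, sample B]
4. Boatman goes back to the left bank with sample B.  [the left bank: sample B, sample E, sample F, sample H, sample J, sample N | the right bank: sample A]
5. Boatman goes to the right bank with sample E.  [the left bank: sample B, sample F, sample H, sample J, sample N | the right bank: sample A, sample E]
6. Boatman goes back to the left bank alone.  [the left bank: sample B, sample F, sample H, sample J, sample N | the right bank: sample A, sample E]
7. Boatman goes to the right bank with sample J.  [the left bank: sample B, sample F, sample H, sample N | the right bank: sample A, sample E, sample J]
8. Boatman goes back to the left bank alone.  [the left bank: sample B, sample F, sample H, sample N | the right bank: sample A, sample E, sample J]
9. Boatman goes to the right bank with sample H.  [the left bank: sample B, sample F, sample N | the right bank: sample A, sample E, sample H, sample J]
10. Boatman goes back to the left bank alone.  [the left bank: sample B, sample F, sample N | the right bank: sample A, sample E, sample H, sample J]
11. Boatman goes to the right bank with sample F.  [the left bank: sample B, sample N | the right bank: sample A, sample E, sample F, sample H, sample J]
12. Boatman goes back to the left bank alone.  [the left bank: sample B, sample N | the right bank: sample A, sample E, sample F, sample H, sample J]
13. Boatman goes to the right bank with sample N.  [the left bank: sample B | the right bank: sample A, sample E, sample F, sample H, sample J, sample N]
14. Boatman goes back to the left bank alone.  [the left bank: sample B | the right bank: sample A, sample E, sample F, sample H, sample J, sample N]
15. Boatman goes to the right bank with sample B.  [the left bank: — | the right bank: sample A, sample B, sample E, sample F, sample H, sample J, sample N]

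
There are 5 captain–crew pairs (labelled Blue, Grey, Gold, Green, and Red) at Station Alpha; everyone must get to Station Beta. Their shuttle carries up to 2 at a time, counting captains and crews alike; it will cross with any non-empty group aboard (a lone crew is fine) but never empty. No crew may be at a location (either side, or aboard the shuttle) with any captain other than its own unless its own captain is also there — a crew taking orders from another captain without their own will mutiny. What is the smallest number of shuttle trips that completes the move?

Following every safe sequence of crossings from the start, the most of the 10 that can be at Station Beta as the shuttle arrives there on crossings 1, 3, 5, 7 is 2, 3, 4, 5 respectively; the best ever achieved is 5 of 10.
From crossing 9 on, no configuration arises that was not already reachable earlier: only 82 distinct safe configurations (who is on which side, and where the shuttle is) can ever be reached, none of them has everyone across, and every continuation just revisits them. So no valid plan exists.

impossible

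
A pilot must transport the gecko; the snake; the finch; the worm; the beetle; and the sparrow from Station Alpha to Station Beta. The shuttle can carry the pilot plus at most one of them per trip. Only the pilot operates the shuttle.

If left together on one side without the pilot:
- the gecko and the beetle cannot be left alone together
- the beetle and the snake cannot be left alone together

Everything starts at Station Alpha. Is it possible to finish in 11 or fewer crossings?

No

Counting alone: the pilot can take at most 1 across per trip to Station Beta, so moving all 6 needs at least 6 loaded trips out, with a return between consecutive ones — at least 11 crossings.
The safety rule pushes this higher. Following every safe sequence of crossings, the most of the 6 that can be at Station Beta as the shuttle arrives there on crossing 11 is 5 — never all 6.
So the move cannot be finished within 11 crossings. (The shortest complete plan takes 13:)
1. Pilot goes to Station Beta with the beetle.
2. Pilot goes back to Station Alpha alone.
3. Pilot goes to Station Beta with the gecko.
4. Pilot goes back to Station Alpha with the beetle.
5. Pilot goes to Station Beta with the snake.
6. Pilot goes back to Station Alpha alone.
7. Pilot goes to Station Beta with the finch.
8. Pilot goes back to Station Alpha alone.
9. Pilot goes to Station Beta with the worm.
10. Pilot goes back to Station Alpha alone.
11. Pilot goes to Station Beta with the sparrow.
12. Pilot goes back to Station Alpha alone.
13. Pilot goes to Station Beta with the beetle.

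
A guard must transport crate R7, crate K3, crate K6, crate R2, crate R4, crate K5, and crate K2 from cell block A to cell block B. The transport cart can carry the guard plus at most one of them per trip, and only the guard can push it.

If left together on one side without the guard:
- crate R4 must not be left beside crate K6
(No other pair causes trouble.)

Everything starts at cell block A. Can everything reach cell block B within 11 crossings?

Counting alone: the guard can take at most 1 across per trip to cell block B, so moving all 7 needs at least 7 loaded trips out, with a return between consecutive ones — at least 13 crossings.
Since 11 < 13, 11 crossings cannot be enough. (The shortest complete plan in fact takes 13:)
1. Guard goes to cell block B with crate K6.
2. Guard goes back to cell block A alone.
3. Guard goes to cell block B with crate R7.
4. Guard goes back to cell block A alone.
5. Guard goes to cell block B with crate K3.
6. Guard goes back to cell block A alone.
7. Guard goes to cell block B with crate R2.
8. Guard goes back to cell block A alone.
9. Guard goes to cell block B with crate K5.
10. Guard goes back to cell block A alone.
11. Guard goes to cell block B with crate K2.
12. Guard goes back to cell block A alone.
13. Guard goes to cell block B with crate R4.

No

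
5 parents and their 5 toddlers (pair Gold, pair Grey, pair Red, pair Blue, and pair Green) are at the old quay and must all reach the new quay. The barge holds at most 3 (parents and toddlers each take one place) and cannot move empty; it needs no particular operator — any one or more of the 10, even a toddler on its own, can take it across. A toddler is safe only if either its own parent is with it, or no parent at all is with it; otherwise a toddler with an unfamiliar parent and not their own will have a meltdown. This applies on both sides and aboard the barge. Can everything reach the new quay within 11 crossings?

Yes

Yes — this plan uses 11 crossings (≤ 11):
1. parent Gold and toddler Gold cross → the new quay.
2. parent Gold crosses ← the old quay.
3. toddler Blue, toddler Grey, and toddler Red cross → the new quay.
4. toddler Gold crosses ← the old quay.
5. parent Blue, parent Grey, and parent Red cross → the new quay.
6. parent Grey and toddler Grey cross ← the old quay.
7. parent Gold, parent Green, and parent Grey cross → the new quay.
8. toddler Red crosses ← the old quay.
9. toddler Gold and toddler Grey cross → the new quay.
10. toddler Gold crosses ← the old quay.
11. toddler Gold, toddler Green, and toddler Red cross → the new quay.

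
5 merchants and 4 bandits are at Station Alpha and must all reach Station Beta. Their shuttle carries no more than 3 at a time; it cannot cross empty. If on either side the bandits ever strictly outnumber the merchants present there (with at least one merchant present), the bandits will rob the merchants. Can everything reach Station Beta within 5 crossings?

Counting alone: each trip to Station Beta takes at most 3 across and each return brings at least 1 back, so after t trips out (and t−1 returns) at most 3t − (t−1) of the 9 are across; that first reaches 9 at t = 4, so at least 7 crossings are needed.
Since 5 < 7, 5 crossings cannot be enough. (The shortest complete plan in fact takes 7:)
1. 3 bandits → Station Beta.  (Station Alpha: 5M 1B; Station Beta: 0M 3B)
2. 1 bandit ← Station Alpha.  (Station Alpha: 5M 2B; Station Beta: 0M 2B)
3. 3 merchants → Station Beta.  (Station Alpha: 2M 2B; Station Beta: 3M 2B)
4. 1 merchant ← Station Alpha.  (Station Alpha: 3M 2B; Station Beta: 2M 2B)
5. 2 merchants and 1 bandit → Station Beta.  (Station Alpha: 1M 1B; Station Beta: 4M 3B)
6. 1 merchant ← Station Alpha.  (Station Alpha: 2M 1B; Station Beta: 3M 3B)
7. 2 merchants and 1 bandit → Station Beta.  (Station Alpha: 0M 0B; Station Beta: 5M 4B)

No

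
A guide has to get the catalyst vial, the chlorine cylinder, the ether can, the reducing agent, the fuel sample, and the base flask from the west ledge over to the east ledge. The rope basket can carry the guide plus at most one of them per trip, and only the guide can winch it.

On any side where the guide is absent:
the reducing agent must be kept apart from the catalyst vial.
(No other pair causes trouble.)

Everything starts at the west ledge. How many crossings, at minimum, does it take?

Counting alone: the guide can take at most 1 across per trip to the east ledge, so moving all 6 needs at least 6 loaded trips out, with a return between consecutive ones — at least 11 crossings.
The plan below uses exactly 11 crossings, so it is optimal:
1. Guide goes to the east ledge with the catalyst vial.
2. Guide goes back to the west ledge alone.
3. Guide goes to the east ledge with the chlorine cylinder.
4. Guide goes back to the west ledge alone.
5. Guide goes to the east ledge with the ether can.
6. Guide goes back to the west ledge alone.
7. Guide goes to the east ledge with the fuel sample.
8. Guide goes back to the west ledge alone.
9. Guide goes to the east ledge with the base flask.
10. Guide goes back to the west ledge alone.
11. Guide goes to the east ledge with the reducing agent.

11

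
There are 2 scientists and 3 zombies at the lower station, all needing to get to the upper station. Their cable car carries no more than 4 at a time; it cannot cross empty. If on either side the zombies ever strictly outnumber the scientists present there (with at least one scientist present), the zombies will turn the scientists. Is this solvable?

The zombies already outnumber the scientists at the lower station before anyone moves, so the starting position itself is disallowed.

No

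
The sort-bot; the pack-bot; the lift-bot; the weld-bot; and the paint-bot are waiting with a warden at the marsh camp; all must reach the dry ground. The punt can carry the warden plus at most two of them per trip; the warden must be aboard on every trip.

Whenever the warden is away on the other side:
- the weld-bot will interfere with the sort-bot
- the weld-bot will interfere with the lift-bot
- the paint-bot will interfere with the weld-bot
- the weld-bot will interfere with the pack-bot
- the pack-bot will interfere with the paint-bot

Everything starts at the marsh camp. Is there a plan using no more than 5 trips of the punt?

No

Counting alone: the warden can take at most 2 across per trip to the dry ground, so moving all 5 needs at least 3 loaded trips out, with a return between consecutive ones — at least 5 crossings.
The safety rule pushes this higher. Following every safe sequence of crossings, the most of the 5 that can be at the dry ground as the punt arrives there on crossing 5 is 4 — never all 5.
So the move cannot be finished within 5 crossings. (The shortest complete plan takes 7:)
1. Warden goes to the dry ground with the pack-bot and the weld-bot.
2. Warden goes back to the marsh camp with the pack-bot.
3. Warden goes to the dry ground with the pack-bot and the sort-bot.
4. Warden goes back to the marsh camp with the weld-bot.
5. Warden goes to the dry ground with the lift-bot and the weld-bot.
6. Warden goes back to the marsh camp with the weld-bot.
7. Warden goes to the dry ground with the paint-bot and the weld-bot.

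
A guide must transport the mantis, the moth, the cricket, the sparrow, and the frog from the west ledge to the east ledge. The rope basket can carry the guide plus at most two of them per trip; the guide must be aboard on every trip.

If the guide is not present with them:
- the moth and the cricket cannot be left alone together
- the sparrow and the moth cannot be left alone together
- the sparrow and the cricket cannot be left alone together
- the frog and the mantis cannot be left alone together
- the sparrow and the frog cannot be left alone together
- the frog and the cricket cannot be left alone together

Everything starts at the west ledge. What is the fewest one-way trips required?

impossible

Whatever the first load, the items left behind include a forbidden pair without the guide. No opening move is safe, so no plan exists.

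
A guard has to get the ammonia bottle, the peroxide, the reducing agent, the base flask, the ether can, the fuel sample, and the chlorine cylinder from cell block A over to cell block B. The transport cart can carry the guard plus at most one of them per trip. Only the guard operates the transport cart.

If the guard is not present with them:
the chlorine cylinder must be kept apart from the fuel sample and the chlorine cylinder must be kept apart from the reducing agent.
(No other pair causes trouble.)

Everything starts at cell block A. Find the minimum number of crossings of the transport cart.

Counting alone: the guard can take at most 1 across per trip to cell block B, so moving all 7 needs at least 7 loaded trips out, with a return between consecutive ones — at least 13 crossings.
The safety rule pushes this higher. Following every safe sequence of crossings, the most of the 7 that can be at cell block B as the transport cart arrives there on crossing 13 is 6 — never all 7.
So no plan with fewer than 15 crossings exists, and this one achieves 15:
1. Guard goes to cell block B with the chlorine cylinder.
2. Guard goes back to cell block A alone.
3. Guard goes to cell block B with the ammonia bottle.
4. Guard goes back to cell block A alone.
5. Guard goes to cell block B with the peroxide.
6. Guard goes back to cell block A alone.
7. Guard goes to cell block B with the reducing agent.
8. Guard goes back to cell block A with the chlorine cylinder.
9. Guard goes to cell block B with the fuel sample.
10. Guard goes back to cell block A alone.
11. Guard goes to cell block B with the base flask.
12. Guard goes back to cell block A alone.
13. Guard goes to cell block B with the ether can.
14. Guard goes back to cell block A alone.
15. Guard goes to cell block B with the chlorine cylinder.

15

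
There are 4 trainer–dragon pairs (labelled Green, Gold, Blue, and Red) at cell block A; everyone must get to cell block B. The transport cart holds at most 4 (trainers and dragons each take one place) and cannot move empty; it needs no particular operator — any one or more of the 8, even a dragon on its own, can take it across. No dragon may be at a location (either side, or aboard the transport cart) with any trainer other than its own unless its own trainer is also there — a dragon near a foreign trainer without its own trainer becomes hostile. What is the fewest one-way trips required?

5

Counting alone: each trip to cell block B takes at most 4 across and each return brings at least 1 back, so after t trips out (and t−1 returns) at most 4t − (t−1) of the 8 are across; that first reaches 8 at t = 3, so at least 5 crossings are needed.
The plan below uses exactly 5 crossings, so it is optimal:
1. dragon Green and trainer Green cross → cell block B.
2. trainer Green crosses ← cell block A.
3. trainer Blue, trainer Gold, trainer Green, and trainer Red cross → cell block B.
4. dragon Green crosses ← cell block A.
5. dragon Blue, dragon Gold, dragon Green, and dragon Red cross → cell block B.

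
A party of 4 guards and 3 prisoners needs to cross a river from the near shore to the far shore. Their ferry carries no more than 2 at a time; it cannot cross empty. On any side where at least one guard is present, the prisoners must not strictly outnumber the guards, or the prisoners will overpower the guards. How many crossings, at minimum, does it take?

11

Counting alone: each trip to the far shore takes at most 2 across and each return brings at least 1 back, so after t trips out (and t−1 returns) at most 2t − (t−1) of the 7 are across; that first reaches 7 at t = 6, so at least 11 crossings are needed.
The plan below uses exactly 11 crossings, so it is optimal:
1. 2 prisoners → the far shore.  (the near shore: 4G 1P; the far shore: 0G 2P)
2. 1 prisoner ← the near shore.  (the near shore: 4G 2P; the far shore: 0G 1P)
3. 2 prisoners → the far shore.  (the near shore: 4G 0P; the far shore: 0G 3P)
4. 1 prisoner ← the near shore.  (the near shore: 4G 1P; the far shore: 0G 2P)
5. 2 guards → the far shore.  (the near shore: 2G 1P; the far shore: 2G 2P)
6. 1 prisoner ← the near shore.  (the near shore: 2G 2P; the far shore: 2G 1P)
7. 1 guard and 1 prisoner → the far shore.  (the near shore: 1G 1P; the far shore: 3G 2P)
8. 1 guard ← the near shore.  (the near shore: 2G 1P; the far shore: 2G 2P)
9. 1 guard and 1 prisoner → the far shore.  (the near shore: 1G 0P; the far shore: 3G 3P)
10. 1 prisoner ← the near shore.  (the near shore: 1G 1P; the far shore: 3G 2P)
11. 1 guard and 1 prisoner → the far shore.  (the near shore: 0G 0P; the far shore: 4G 3P)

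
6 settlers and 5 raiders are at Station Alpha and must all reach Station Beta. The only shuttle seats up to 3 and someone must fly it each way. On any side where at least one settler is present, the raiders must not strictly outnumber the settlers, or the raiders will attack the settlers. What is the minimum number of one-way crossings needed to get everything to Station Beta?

9

Counting alone: each trip to Station Beta takes at most 3 across and each return brings at least 1 back, so after t trips out (and t−1 returns) at most 3t − (t−1) of the 11 are across; that first reaches 11 at t = 5, so at least 9 crossings are needed.
The plan below uses exactly 9 crossings, so it is optimal:
1. 3 raiders → Station Beta.  (Station Alpha: 6S 2R; Station Beta: 0S 3R)
2. 1 raider ← Station Alpha.  (Station Alpha: 6S 3R; Station Beta: 0S 2R)
3. 3 settlers → Station Beta.  (Station Alpha: 3S 3R; Station Beta: 3S 2R)
4. 1 settler ← Station Alpha.  (Station Alpha: 4S 3R; Station Beta: 2S 2R)
5. 2 settlers and 1 raider → Station Beta.  (Station Alpha: 2S 2R; Station Beta: 4S 3R)
6. 1 settler ← Station Alpha.  (Station Alpha: 3S 2R; Station Beta: 3S 3R)
7. 2 settlers and 1 raider → Station Beta.  (Station Alpha: 1S 1R; Station Beta: 5S 4R)
8. 1 settler ← Station Alpha.  (Station Alpha: 2S 1R; Station Beta: 4S 4R)
9. 2 settlers and 1 raider → Station Beta.  (Station Alpha: 0S 0R; Station Beta: 6S 5R)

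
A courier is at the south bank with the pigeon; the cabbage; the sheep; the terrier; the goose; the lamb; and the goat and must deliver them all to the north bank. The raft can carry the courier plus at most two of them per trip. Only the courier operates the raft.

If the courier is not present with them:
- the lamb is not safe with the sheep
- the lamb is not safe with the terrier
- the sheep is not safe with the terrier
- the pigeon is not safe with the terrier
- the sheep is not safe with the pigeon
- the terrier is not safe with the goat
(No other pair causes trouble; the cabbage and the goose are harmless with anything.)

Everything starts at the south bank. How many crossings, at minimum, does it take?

Counting alone: the courier can take at most 2 across per trip to the north bank, so moving all 7 needs at least 4 loaded trips out, with a return between consecutive ones — at least 7 crossings.
The safety rule pushes this higher. Following every safe sequence of crossings, the most of the 7 that can be at the north bank as the raft arrives there on crossings 7, 9 is 5, 6 respectively — never all 7.
So no plan with fewer than 11 crossings exists, and this one achieves 11:
1. Courier goes to the north bank with the sheep and the terrier.  [the south bank: the cabbage, the goat, the goose, the lamb, the pigeon | the north bank: the sheep, the terrier]
2. Courier goes back to the south bank with the sheep.  [the south bank: the cabbage, the goat, the goose, the lamb, the pigeon, the sheep | the north bank: the terrier]
3. Courier goes to the north bank with the lamb and the pigeon.  [the south bank: the cabbage, the goat, the goose, the sheep | the north bank: the lamb, the pigeon, the terrier]
4. Courier goes back to the south bank with the terrier.  [the south bank: the cabbage, the goat, the goose, the sheep, the terrier | the north bank: the lamb, the pigeon]
5. Courier goes to the north bank with the cabbage and the terrier.  [the south bank: the goat, the goose, the sheep | the north bank: the cabbage, the lamb, the pigeon, the terrier]
6. Courier goes back to the south bank with the terrier.  [the south bank: the goat, the goose, the sheep, the terrier | the north bank: the cabbage, the lamb, the pigeon]
7. Courier goes to the north bank with the goat and the sheep.  [the south bank: the goose, the terrier | the north bank: the cabbage, the goat, the lamb, the pigeon, the sheep]
8. Courier goes back to the south bank with the sheep.  [the south bank: the goose, the sheep, the terrier | the north bank: the cabbage, the goat, the lamb, the pigeon]
9. Courier goes to the north bank with the goose and the sheep.  [the south bank: the terrier | the north bank: the cabbage, the goat, the goose, the lamb, the pigeon, the sheep]
10. Courier goes back to the south bank with the sheep.  [the south bank: the sheep, the terrier | the north bank: the cabbage, the goat, the goose, the lamb, the pigeon]
11. Courier goes to the north bank with the sheep and the terrier.  [the south bank: — | the north bank: the cabbage, the goat, the goose, the lamb, the pigeon, the sheep, the terrier]

11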